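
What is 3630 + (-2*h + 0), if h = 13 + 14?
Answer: 3576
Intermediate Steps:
h = 27
3630 + (-2*h + 0) = 3630 + (-2*27 + 0) = 3630 + (-54 + 0) = 3630 - 54 = 3576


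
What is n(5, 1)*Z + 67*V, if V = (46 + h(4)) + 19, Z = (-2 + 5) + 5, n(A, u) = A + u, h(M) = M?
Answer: 4671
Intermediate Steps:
Z = 8 (Z = 3 + 5 = 8)
V = 69 (V = (46 + 4) + 19 = 50 + 19 = 69)
n(5, 1)*Z + 67*V = (5 + 1)*8 + 67*69 = 6*8 + 4623 = 48 + 4623 = 4671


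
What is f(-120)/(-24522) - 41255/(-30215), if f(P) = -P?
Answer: 33600977/24697741 ≈ 1.3605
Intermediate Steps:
f(-120)/(-24522) - 41255/(-30215) = -1*(-120)/(-24522) - 41255/(-30215) = 120*(-1/24522) - 41255*(-1/30215) = -20/4087 + 8251/6043 = 33600977/24697741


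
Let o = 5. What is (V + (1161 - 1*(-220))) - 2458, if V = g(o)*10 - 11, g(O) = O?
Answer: -1038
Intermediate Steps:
V = 39 (V = 5*10 - 11 = 50 - 11 = 39)
(V + (1161 - 1*(-220))) - 2458 = (39 + (1161 - 1*(-220))) - 2458 = (39 + (1161 + 220)) - 2458 = (39 + 1381) - 2458 = 1420 - 2458 = -1038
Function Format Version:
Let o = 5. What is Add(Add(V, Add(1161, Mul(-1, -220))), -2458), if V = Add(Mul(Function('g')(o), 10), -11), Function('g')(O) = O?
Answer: -1038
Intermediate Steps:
V = 39 (V = Add(Mul(5, 10), -11) = Add(50, -11) = 39)
Add(Add(V, Add(1161, Mul(-1, -220))), -2458) = Add(Add(39, Add(1161, Mul(-1, -220))), -2458) = Add(Add(39, Add(1161, 220)), -2458) = Add(Add(39, 1381), -2458) = Add(1420, -2458) = -1038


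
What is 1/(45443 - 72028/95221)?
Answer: 95221/4327055875 ≈ 2.2006e-5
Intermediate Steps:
1/(45443 - 72028/95221) = 1/(4327055875/95221) = 95221/4327055875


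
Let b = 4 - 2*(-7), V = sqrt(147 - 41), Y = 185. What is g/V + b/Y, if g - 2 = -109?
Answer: 18/185 - 107*sqrt(106)/106 ≈ -10.295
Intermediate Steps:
g = -107 (g = 2 - 109 = -107)
V = sqrt(106) ≈ 10.296
b = 18 (b = 4 + 14 = 18)
g/V + b/Y = -107*sqrt(106)/106 + 18/185 = 18/185 - 107*sqrt(106)/106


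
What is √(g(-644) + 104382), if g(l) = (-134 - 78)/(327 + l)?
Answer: √10489310002/317 ≈ 323.08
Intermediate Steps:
g(l) = -212/(327 + l)
√(g(-644) + 104382) = √(-212/(327 - 644) + 104382) = √(-212/(-317) + 104382) = √(-212*(-1/317) + 104382) = √(212/317 + 104382) = √(33089306/317) = √10489310002/317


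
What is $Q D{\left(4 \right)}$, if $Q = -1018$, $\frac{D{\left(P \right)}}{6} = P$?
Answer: $-24432$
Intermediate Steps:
$D{\left(P \right)} = 6 P$
$Q D{\left(4 \right)} = - 1018 \cdot 6 \cdot 4 = \left(-1018\right) 24 = -24432$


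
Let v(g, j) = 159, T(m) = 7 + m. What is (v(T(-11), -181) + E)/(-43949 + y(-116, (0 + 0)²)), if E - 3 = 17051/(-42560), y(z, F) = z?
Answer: -6877669/1875406400 ≈ -0.0036673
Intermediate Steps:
E = 110629/42560 (E = 3 + 17051/(-42560) = 3 + 17051*(-1/42560) = 3 - 17051/42560 = 110629/42560 ≈ 2.5994)
(v(T(-11), -181) + E)/(-43949 + y(-116, (0 + 0)²)) = (159 + 110629/42560)/(-43949 - 116) = (6877669/42560)/(-44065) = (6877669/42560)*(-1/44065) = -6877669/1875406400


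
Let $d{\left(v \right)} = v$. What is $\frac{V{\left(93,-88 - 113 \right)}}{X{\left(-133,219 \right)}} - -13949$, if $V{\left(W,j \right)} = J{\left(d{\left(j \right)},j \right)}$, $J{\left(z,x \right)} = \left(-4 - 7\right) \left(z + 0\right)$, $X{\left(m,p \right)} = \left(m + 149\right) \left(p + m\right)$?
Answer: $\frac{19196035}{1376} \approx 13951.0$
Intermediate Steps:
$X{\left(m,p \right)} = \left(149 + m\right) \left(m + p\right)$
$J{\left(z,x \right)} = - 11 z$
$V{\left(W,j \right)} = - 11 j$
$\frac{V{\left(93,-88 - 113 \right)}}{X{\left(-133,219 \right)}} - -13949 = \frac{\left(-11\right) \left(-88 - 113\right)}{\left(-133\right)^{2} + 149 \left(-133\right) + 149 \cdot 219 - 29127} - -13949 = \frac{\left(-11\right) \left(-88 - 113\right)}{17689 - 19817 + 32631 - 29127} + 13949 = \frac{\left(-11\right) \left(-201\right)}{1376} + 13949 = 2211 \cdot \frac{1}{1376} + 13949 = \frac{2211}{1376} + 13949 = \frac{19196035}{1376}$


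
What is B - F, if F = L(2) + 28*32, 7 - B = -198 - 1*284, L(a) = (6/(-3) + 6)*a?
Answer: -415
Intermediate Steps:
L(a) = 4*a (L(a) = (6*(-⅓) + 6)*a = (-2 + 6)*a = 4*a)
B = 489 (B = 7 - (-198 - 1*284) = 7 - (-198 - 284) = 7 - 1*(-482) = 7 + 482 = 489)
F = 904 (F = 4*2 + 28*32 = 8 + 896 = 904)
B - F = 489 - 1*904 = 489 - 904 = -415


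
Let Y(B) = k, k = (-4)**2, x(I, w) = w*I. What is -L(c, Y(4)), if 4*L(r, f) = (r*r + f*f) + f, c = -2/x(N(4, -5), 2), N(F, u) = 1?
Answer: -273/4 ≈ -68.250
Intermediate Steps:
x(I, w) = I*w
k = 16
c = -1 (c = -2/(1*2) = -2/2 = -2*1/2 = -1)
Y(B) = 16
L(r, f) = f/4 + f**2/4 + r**2/4 (L(r, f) = ((r*r + f*f) + f)/4 = ((r**2 + f**2) + f)/4 = ((f**2 + r**2) + f)/4 = (f + f**2 + r**2)/4 = f/4 + f**2/4 + r**2/4)
-L(c, Y(4)) = -((1/4)*16 + (1/4)*16**2 + (1/4)*(-1)**2) = -(4 + (1/4)*256 + (1/4)*1) = -(4 + 64 + 1/4) = -1*273/4 = -273/4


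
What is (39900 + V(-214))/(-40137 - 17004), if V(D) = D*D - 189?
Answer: -85507/57141 ≈ -1.4964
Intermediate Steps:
V(D) = -189 + D² (V(D) = D² - 189 = -189 + D²)
(39900 + V(-214))/(-40137 - 17004) = (39900 + (-189 + (-214)²))/(-40137 - 17004) = (39900 + (-189 + 45796))/(-57141) = (39900 + 45607)*(-1/57141) = 85507*(-1/57141) = -85507/57141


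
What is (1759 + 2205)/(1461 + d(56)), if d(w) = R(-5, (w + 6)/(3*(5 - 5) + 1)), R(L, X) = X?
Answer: 3964/1523 ≈ 2.6028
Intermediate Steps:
d(w) = 6 + w (d(w) = (w + 6)/(3*(5 - 5) + 1) = (6 + w)/(3*0 + 1) = (6 + w)/(0 + 1) = (6 + w)/1 = (6 + w)*1 = 6 + w)
(1759 + 2205)/(1461 + d(56)) = (1759 + 2205)/(1461 + (6 + 56)) = 3964/(1461 + 62) = 3964/1523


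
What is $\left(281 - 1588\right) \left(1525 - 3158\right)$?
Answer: $2134331$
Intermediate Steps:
$\left(281 - 1588\right) \left(1525 - 3158\right) = \left(-1307\right) \left(-1633\right) = 2134331$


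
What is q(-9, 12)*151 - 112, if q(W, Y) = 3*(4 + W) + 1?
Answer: -2226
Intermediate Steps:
q(W, Y) = 13 + 3*W (q(W, Y) = (12 + 3*W) + 1 = 13 + 3*W)
q(-9, 12)*151 - 112 = (13 + 3*(-9))*151 - 112 = (13 - 27)*151 - 112 = -14*151 - 112 = -2114 - 112 = -2226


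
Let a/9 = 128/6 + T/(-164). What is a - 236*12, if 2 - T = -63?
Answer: -433545/164 ≈ -2643.6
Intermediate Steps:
T = 65 (T = 2 - 1*(-63) = 2 + 63 = 65)
a = 30903/164 (a = 9*(128/6 + 65/(-164)) = 9*(128*(⅙) + 65*(-1/164)) = 9*(64/3 - 65/164) = 9*(10301/492) = 30903/164 ≈ 188.43)
a - 236*12 = 30903/164 - 236*12 = 30903/164 - 2832 = -433545/164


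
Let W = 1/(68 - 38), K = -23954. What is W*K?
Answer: -11977/15 ≈ -798.47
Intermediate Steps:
W = 1/30 ≈ 0.033333
W*K = (1/30)*(-23954) = -11977/15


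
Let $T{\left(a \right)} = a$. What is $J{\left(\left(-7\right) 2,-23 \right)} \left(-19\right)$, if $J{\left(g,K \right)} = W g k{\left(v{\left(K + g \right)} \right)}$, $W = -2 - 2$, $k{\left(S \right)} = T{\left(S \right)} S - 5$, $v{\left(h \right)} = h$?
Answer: $-1451296$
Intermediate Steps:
$k{\left(S \right)} = -5 + S^{2}$ ($k{\left(S \right)} = S S - 5 = S^{2} - 5 = -5 + S^{2}$)
$W = -4$
$J{\left(g,K \right)} = - 4 g \left(-5 + \left(K + g\right)^{2}\right)$
$J{\left(\left(-7\right) 2,-23 \right)} \left(-19\right) = - 4 \left(\left(-7\right) 2\right) \left(-5 + \left(-23 - 14\right)^{2}\right) \left(-19\right) = \left(-4\right) \left(-14\right) \left(-5 + \left(-23 - 14\right)^{2}\right) \left(-19\right) = \left(-4\right) \left(-14\right) \left(-5 + \left(-37\right)^{2}\right) \left(-19\right) = \left(-4\right) \left(-14\right) \left(-5 + 1369\right) \left(-19\right) = \left(-4\right) \left(-14\right) 1364 \left(-19\right) = 76384 \left(-19\right) = -1451296$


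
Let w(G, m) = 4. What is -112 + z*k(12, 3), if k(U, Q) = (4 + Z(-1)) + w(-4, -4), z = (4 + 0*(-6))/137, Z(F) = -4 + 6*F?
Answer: -15352/137 ≈ -112.06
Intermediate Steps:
z = 4/137 (z = (4 + 0)*(1/137) = 4*(1/137) = 4/137 ≈ 0.029197)
k(U, Q) = -2 (k(U, Q) = (4 + (-4 + 6*(-1))) + 4 = (4 + (-4 - 6)) + 4 = (4 - 10) + 4 = -6 + 4 = -2)
-112 + z*k(12, 3) = -112 + (4/137)*(-2) = -112 - 8/137 = -15352/137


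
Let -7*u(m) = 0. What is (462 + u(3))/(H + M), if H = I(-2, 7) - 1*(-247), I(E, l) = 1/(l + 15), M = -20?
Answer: 3388/1665 ≈ 2.0348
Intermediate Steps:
I(E, l) = 1/(15 + l)
H = 5435/22 (H = 1/(15 + 7) - 1*(-247) = 1/22 + 247 = 5435/22 ≈ 247.05)
u(m) = 0 (u(m) = -⅐*0 = 0)
(462 + u(3))/(H + M) = (462 + 0)/(5435/22 - 20) = 462/(4995/22) = 462*(22/4995) = 3388/1665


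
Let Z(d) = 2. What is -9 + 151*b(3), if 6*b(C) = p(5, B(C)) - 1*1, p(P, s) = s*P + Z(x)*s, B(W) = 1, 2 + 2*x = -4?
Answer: 142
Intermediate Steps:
x = -3 (x = -1 + (½)*(-4) = -1 - 2 = -3)
p(P, s) = 2*s + P*s (p(P, s) = s*P + 2*s = P*s + 2*s = 2*s + P*s)
b(C) = 1 (b(C) = (1*(2 + 5) - 1*1)/6 = (1*7 - 1)/6 = (7 - 1)/6 = (⅙)*6 = 1)
-9 + 151*b(3) = -9 + 151*1 = -9 + 151 = 142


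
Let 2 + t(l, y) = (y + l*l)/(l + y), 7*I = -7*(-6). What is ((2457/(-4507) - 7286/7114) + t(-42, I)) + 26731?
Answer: 2566139369221/96188394 ≈ 26678.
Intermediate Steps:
I = 6 (I = (-7*(-6))/7 = (⅐)*42 = 6)
t(l, y) = -2 + (y + l²)/(l + y) (t(l, y) = -2 + (y + l*l)/(l + y) = -2 + (y + l²)/(l + y))
((2457/(-4507) - 7286/7114) + t(-42, I)) + 26731 = ((2457/(-4507) - 7286/7114) + ((-42)² - 1*6 - 2*(-42))/(-42 + 6)) + 26731 = ((2457*(-1/4507) - 7286*1/7114) + (1764 - 6 + 84)/(-36)) + 26731 = ((-2457/4507 - 3643/3557) - 1/36*1842) + 26731 = (-25158550/16031399 - 307/6) + 26731 = -5072590793/96188394 + 26731 = 2566139369221/96188394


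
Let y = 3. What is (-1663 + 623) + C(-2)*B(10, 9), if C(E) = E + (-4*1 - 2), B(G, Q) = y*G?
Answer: -1280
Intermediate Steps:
B(G, Q) = 3*G
C(E) = -6 + E (C(E) = E + (-4 - 2) = E - 6 = -6 + E)
(-1663 + 623) + C(-2)*B(10, 9) = (-1663 + 623) + (-6 - 2)*(3*10) = -1040 - 8*30 = -1040 - 240 = -1280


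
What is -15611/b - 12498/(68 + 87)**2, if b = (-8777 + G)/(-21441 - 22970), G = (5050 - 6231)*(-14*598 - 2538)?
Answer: 16495611996391/309344290325 ≈ 53.324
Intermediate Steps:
G = 12884710 (G = -1181*(-8372 - 2538) = -1181*(-10910) = 12884710)
b = -12875933/44411 (b = (-8777 + 12884710)/(-21441 - 22970) = 12875933/(-44411) = 12875933*(-1/44411) = -12875933/44411 ≈ -289.93)
-15611/b - 12498/(68 + 87)**2 = -15611/(-12875933/44411) - 12498/(68 + 87)**2 = -15611*(-44411/12875933) - 12498/(155**2) = 693300121/12875933 - 12498/24025 = 16495611996391/309344290325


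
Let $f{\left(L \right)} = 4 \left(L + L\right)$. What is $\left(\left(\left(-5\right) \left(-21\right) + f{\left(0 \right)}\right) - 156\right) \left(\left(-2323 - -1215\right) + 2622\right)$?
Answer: $-77214$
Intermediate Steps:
$f{\left(L \right)} = 8 L$ ($f{\left(L \right)} = 4 \cdot 2 L = 8 L$)
$\left(\left(\left(-5\right) \left(-21\right) + f{\left(0 \right)}\right) - 156\right) \left(\left(-2323 - -1215\right) + 2622\right) = \left(\left(\left(-5\right) \left(-21\right) + 8 \cdot 0\right) - 156\right) \left(\left(-2323 - -1215\right) + 2622\right) = \left(\left(105 + 0\right) - 156\right) \left(\left(-2323 + 1215\right) + 2622\right) = \left(105 - 156\right) \left(-1108 + 2622\right) = \left(-51\right) 1514 = -77214$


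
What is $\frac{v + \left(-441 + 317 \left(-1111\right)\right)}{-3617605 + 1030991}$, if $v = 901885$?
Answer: $- \frac{549257}{2586614} \approx -0.21235$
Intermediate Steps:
$\frac{v + \left(-441 + 317 \left(-1111\right)\right)}{-3617605 + 1030991} = \frac{901885 + \left(-441 + 317 \left(-1111\right)\right)}{-3617605 + 1030991} = \frac{901885 - 352628}{-2586614} = \left(901885 - 352628\right) \left(- \frac{1}{2586614}\right) = 549257 \left(- \frac{1}{2586614}\right) = - \frac{549257}{2586614}$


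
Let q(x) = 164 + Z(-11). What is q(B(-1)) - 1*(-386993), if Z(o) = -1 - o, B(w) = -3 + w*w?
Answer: 387167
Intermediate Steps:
B(w) = -3 + w**2
q(x) = 174 (q(x) = 164 + (-1 - 1*(-11)) = 164 + (-1 + 11) = 164 + 10 = 174)
q(B(-1)) - 1*(-386993) = 174 - 1*(-386993) = 174 + 386993 = 387167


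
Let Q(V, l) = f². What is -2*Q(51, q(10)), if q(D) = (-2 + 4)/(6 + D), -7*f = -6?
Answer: -72/49 ≈ -1.4694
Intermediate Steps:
f = 6/7 (f = -⅐*(-6) = 6/7 ≈ 0.85714)
q(D) = 2/(6 + D)
Q(V, l) = 36/49 (Q(V, l) = (6/7)² = 36/49)
-2*Q(51, q(10)) = -2*36/49 = -72/49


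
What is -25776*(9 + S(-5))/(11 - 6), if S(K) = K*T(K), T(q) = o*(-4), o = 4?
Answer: -2294064/5 ≈ -4.5881e+5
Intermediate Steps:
T(q) = -16 (T(q) = 4*(-4) = -16)
S(K) = -16*K (S(K) = K*(-16) = -16*K)
-25776*(9 + S(-5))/(11 - 6) = -25776*(9 - 16*(-5))/(11 - 6) = -25776*(9 + 80)/5 = -25776*89*(⅕) = -25776*89/5 = -3222*712/5 = -2294064/5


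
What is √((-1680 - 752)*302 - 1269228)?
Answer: 2*I*√500923 ≈ 1415.5*I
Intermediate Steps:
√((-1680 - 752)*302 - 1269228) = √(-2432*302 - 1269228) = √(-734464 - 1269228) = √(-2003692) = 2*I*√500923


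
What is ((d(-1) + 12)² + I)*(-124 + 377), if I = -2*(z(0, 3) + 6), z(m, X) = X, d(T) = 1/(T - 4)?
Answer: 766843/25 ≈ 30674.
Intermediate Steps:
d(T) = 1/(-4 + T)
I = -18 (I = -2*(3 + 6) = -2*9 = -18)
((d(-1) + 12)² + I)*(-124 + 377) = ((1/(-4 - 1) + 12)² - 18)*(-124 + 377) = ((1/(-5) + 12)² - 18)*253 = ((-⅕ + 12)² - 18)*253 = ((59/5)² - 18)*253 = (3481/25 - 18)*253 = (3031/25)*253 = 766843/25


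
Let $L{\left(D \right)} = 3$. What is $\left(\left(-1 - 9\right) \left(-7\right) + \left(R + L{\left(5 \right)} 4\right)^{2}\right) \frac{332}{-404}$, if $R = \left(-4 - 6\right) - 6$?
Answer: $- \frac{7138}{101} \approx -70.673$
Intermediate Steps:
$R = -16$ ($R = \left(-4 - 6\right) - 6 = -10 - 6 = -16$)
$\left(\left(-1 - 9\right) \left(-7\right) + \left(R + L{\left(5 \right)} 4\right)^{2}\right) \frac{332}{-404} = \left(\left(-1 - 9\right) \left(-7\right) + \left(-16 + 3 \cdot 4\right)^{2}\right) \frac{332}{-404} = \left(\left(-10\right) \left(-7\right) + \left(-16 + 12\right)^{2}\right) 332 \left(- \frac{1}{404}\right) = \left(70 + \left(-4\right)^{2}\right) \left(- \frac{83}{101}\right) = \left(70 + 16\right) \left(- \frac{83}{101}\right) = 86 \left(- \frac{83}{101}\right) = - \frac{7138}{101}$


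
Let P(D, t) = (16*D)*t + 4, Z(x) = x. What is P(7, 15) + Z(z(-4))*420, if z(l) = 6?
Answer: 4204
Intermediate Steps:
P(D, t) = 4 + 16*D*t (P(D, t) = 16*D*t + 4 = 4 + 16*D*t)
P(7, 15) + Z(z(-4))*420 = (4 + 16*7*15) + 6*420 = (4 + 1680) + 2520 = 1684 + 2520 = 4204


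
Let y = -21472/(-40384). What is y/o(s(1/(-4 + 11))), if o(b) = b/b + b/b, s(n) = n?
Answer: 671/2524 ≈ 0.26585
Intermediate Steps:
o(b) = 2 (o(b) = 1 + 1 = 2)
y = 671/1262 (y = -21472*(-1/40384) = 671/1262 ≈ 0.53170)
y/o(s(1/(-4 + 11))) = (671/1262)/2 = (671/1262)*(1/2) = 671/2524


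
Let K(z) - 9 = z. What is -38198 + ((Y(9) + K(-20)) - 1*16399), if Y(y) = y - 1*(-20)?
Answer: -54579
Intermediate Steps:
K(z) = 9 + z
Y(y) = 20 + y (Y(y) = y + 20 = 20 + y)
-38198 + ((Y(9) + K(-20)) - 1*16399) = -38198 + (((20 + 9) + (9 - 20)) - 1*16399) = -38198 + ((29 - 11) - 16399) = -38198 + (18 - 16399) = -38198 - 16381 = -54579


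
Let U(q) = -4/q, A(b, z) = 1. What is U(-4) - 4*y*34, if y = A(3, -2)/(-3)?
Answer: 139/3 ≈ 46.333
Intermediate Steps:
y = -1/3 (y = 1/(-3) = 1*(-1/3) = -1/3 ≈ -0.33333)
U(-4) - 4*y*34 = -4/(-4) - 4*(-1/3)*34 = -4*(-1/4) + (4/3)*34 = 1 + 136/3 = 139/3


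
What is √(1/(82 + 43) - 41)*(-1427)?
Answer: -2854*I*√6405/25 ≈ -9136.4*I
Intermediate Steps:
√(1/(82 + 43) - 41)*(-1427) = √(1/125 - 41)*(-1427) = √(-5124/125)*(-1427) = (2*I*√6405/25)*(-1427) = -2854*I*√6405/25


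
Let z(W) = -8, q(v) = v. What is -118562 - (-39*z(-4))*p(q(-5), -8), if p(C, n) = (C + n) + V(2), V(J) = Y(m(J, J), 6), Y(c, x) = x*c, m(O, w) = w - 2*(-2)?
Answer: -125738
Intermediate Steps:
m(O, w) = 4 + w (m(O, w) = w + 4 = 4 + w)
Y(c, x) = c*x
V(J) = 24 + 6*J (V(J) = (4 + J)*6 = 24 + 6*J)
p(C, n) = 36 + C + n (p(C, n) = (C + n) + (24 + 6*2) = (C + n) + (24 + 12) = (C + n) + 36 = 36 + C + n)
-118562 - (-39*z(-4))*p(q(-5), -8) = -118562 - (-39*(-8))*(36 - 5 - 8) = -118562 - 312*23 = -118562 - 1*7176 = -118562 - 7176 = -125738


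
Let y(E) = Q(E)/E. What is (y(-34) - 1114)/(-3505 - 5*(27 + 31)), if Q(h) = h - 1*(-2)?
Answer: 18922/64515 ≈ 0.29330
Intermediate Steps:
Q(h) = 2 + h (Q(h) = h + 2 = 2 + h)
y(E) = (2 + E)/E
(y(-34) - 1114)/(-3505 - 5*(27 + 31)) = ((2 - 34)/(-34) - 1114)/(-3505 - 5*(27 + 31)) = (-1/34*(-32) - 1114)/(-3505 - 5*58) = (16/17 - 1114)/(-3505 - 290) = -18922/17/(-3795) = -18922/17*(-1/3795) = 18922/64515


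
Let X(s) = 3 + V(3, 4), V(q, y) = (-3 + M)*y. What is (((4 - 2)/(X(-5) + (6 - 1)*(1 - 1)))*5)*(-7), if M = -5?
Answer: 70/29 ≈ 2.4138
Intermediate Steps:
V(q, y) = -8*y (V(q, y) = (-3 - 5)*y = -8*y)
X(s) = -29 (X(s) = 3 - 8*4 = 3 - 32 = -29)
(((4 - 2)/(X(-5) + (6 - 1)*(1 - 1)))*5)*(-7) = (((4 - 2)/(-29 + (6 - 1)*(1 - 1)))*5)*(-7) = ((2/(-29 + 5*0))*5)*(-7) = ((2/(-29 + 0))*5)*(-7) = ((2/(-29))*5)*(-7) = ((2*(-1/29))*5)*(-7) = -2/29*5*(-7) = -10/29*(-7) = 70/29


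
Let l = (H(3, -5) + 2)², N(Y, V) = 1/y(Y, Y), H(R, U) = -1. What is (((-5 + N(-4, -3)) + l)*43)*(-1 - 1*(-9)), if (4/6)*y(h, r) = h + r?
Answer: -4214/3 ≈ -1404.7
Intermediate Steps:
y(h, r) = 3*h/2 + 3*r/2 (y(h, r) = 3*(h + r)/2 = 3*h/2 + 3*r/2)
N(Y, V) = 1/(3*Y) (N(Y, V) = 1/(3*Y/2 + 3*Y/2) = 1/(3*Y))
l = 1 (l = (-1 + 2)² = 1² = 1)
(((-5 + N(-4, -3)) + l)*43)*(-1 - 1*(-9)) = (((-5 + (⅓)/(-4)) + 1)*43)*(-1 - 1*(-9)) = (((-5 + (⅓)*(-¼)) + 1)*43)*(-1 + 9) = (((-5 - 1/12) + 1)*43)*8 = ((-61/12 + 1)*43)*8 = -49/12*43*8 = -2107/12*8 = -4214/3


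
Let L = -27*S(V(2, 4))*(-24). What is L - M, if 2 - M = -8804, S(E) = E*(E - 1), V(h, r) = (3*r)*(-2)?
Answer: 379994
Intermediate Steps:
V(h, r) = -6*r
S(E) = E*(-1 + E)
L = 388800 (L = -27*(-6*4)*(-1 - 6*4)*(-24) = -(-648)*(-1 - 24)*(-24) = -(-648)*(-25)*(-24) = -27*600*(-24) = -16200*(-24) = 388800)
M = 8806 (M = 2 - 1*(-8804) = 2 + 8804 = 8806)
L - M = 388800 - 1*8806 = 388800 - 8806 = 379994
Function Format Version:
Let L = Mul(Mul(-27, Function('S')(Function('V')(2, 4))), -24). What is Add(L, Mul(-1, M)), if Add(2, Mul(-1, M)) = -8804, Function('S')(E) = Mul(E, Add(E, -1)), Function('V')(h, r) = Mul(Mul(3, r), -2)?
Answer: 379994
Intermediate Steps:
Function('V')(h, r) = Mul(-6, r)
Function('S')(E) = Mul(E, Add(-1, E))
L = 388800 (L = Mul(Mul(-27, Mul(Mul(-6, 4), Add(-1, Mul(-6, 4)))), -24) = Mul(Mul(-27, Mul(-24, Add(-1, -24))), -24) = Mul(Mul(-27, Mul(-24, -25)), -24) = Mul(Mul(-27, 600), -24) = Mul(-16200, -24) = 388800)
M = 8806 (M = Add(2, Mul(-1, -8804)) = Add(2, 8804) = 8806)
Add(L, Mul(-1, M)) = Add(388800, Mul(-1, 8806)) = Add(388800, -8806) = 379994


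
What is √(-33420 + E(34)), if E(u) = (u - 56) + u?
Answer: 24*I*√58 ≈ 182.78*I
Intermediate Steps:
E(u) = -56 + 2*u (E(u) = (-56 + u) + u = -56 + 2*u)
√(-33420 + E(34)) = √(-33420 + (-56 + 2*34)) = √(-33420 + (-56 + 68)) = √(-33420 + 12) = √(-33408) = 24*I*√58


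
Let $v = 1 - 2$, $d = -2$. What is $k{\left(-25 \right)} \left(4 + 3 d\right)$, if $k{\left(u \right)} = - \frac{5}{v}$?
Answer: $-10$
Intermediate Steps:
$v = -1$
$k{\left(u \right)} = 5$ ($k{\left(u \right)} = - \frac{5}{-1} = \left(-5\right) \left(-1\right) = 5$)
$k{\left(-25 \right)} \left(4 + 3 d\right) = 5 \left(4 + 3 \left(-2\right)\right) = 5 \left(4 - 6\right) = 5 \left(-2\right) = -10$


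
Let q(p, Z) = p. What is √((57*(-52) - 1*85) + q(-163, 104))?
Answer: 2*I*√803 ≈ 56.674*I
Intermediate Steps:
√((57*(-52) - 1*85) + q(-163, 104)) = √((57*(-52) - 1*85) - 163) = √((-2964 - 85) - 163) = √(-3049 - 163) = √(-3212) = 2*I*√803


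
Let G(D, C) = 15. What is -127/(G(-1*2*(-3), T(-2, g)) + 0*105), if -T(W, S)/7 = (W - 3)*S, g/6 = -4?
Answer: -127/15 ≈ -8.4667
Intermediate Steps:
g = -24 (g = 6*(-4) = -24)
T(W, S) = -7*S*(-3 + W) (T(W, S) = -7*(W - 3)*S = -7*(-3 + W)*S = -7*S*(-3 + W))
-127/(G(-1*2*(-3), T(-2, g)) + 0*105) = -127/(15 + 0*105) = -127/(15 + 0) = -127/15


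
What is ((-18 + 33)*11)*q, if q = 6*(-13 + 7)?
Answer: -5940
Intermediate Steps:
q = -36 (q = 6*(-6) = -36)
((-18 + 33)*11)*q = ((-18 + 33)*11)*(-36) = (15*11)*(-36) = 165*(-36) = -5940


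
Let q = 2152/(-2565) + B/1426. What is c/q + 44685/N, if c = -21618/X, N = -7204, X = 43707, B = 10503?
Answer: -15730563817363455/2505429114294668 ≈ -6.2786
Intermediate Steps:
q = 23871443/3657690 (q = 2152/(-2565) + 10503/1426 = 2152*(-1/2565) + 10503*(1/1426) = -2152/2565 + 10503/1426 = 23871443/3657690 ≈ 6.5264)
c = -7206/14569 (c = -21618/43707 = -21618*1/43707 = -7206/14569 ≈ -0.49461)
c/q + 44685/N = -7206/(14569*23871443/3657690) + 44685/(-7204) = -7206/14569*3657690/23871443 + 44685*(-1/7204) = -26357314140/347783053067 - 44685/7204 = -15730563817363455/2505429114294668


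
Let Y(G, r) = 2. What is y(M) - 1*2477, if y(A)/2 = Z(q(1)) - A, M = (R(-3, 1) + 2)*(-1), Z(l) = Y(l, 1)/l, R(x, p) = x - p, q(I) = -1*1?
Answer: -2485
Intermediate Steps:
q(I) = -1
Z(l) = 2/l
M = 2 (M = ((-3 - 1*1) + 2)*(-1) = ((-3 - 1) + 2)*(-1) = (-4 + 2)*(-1) = -2*(-1) = 2)
y(A) = -4 - 2*A (y(A) = 2*(2/(-1) - A) = 2*(2*(-1) - A) = 2*(-2 - A) = -4 - 2*A)
y(M) - 1*2477 = (-4 - 2*2) - 1*2477 = (-4 - 4) - 2477 = -8 - 2477 = -2485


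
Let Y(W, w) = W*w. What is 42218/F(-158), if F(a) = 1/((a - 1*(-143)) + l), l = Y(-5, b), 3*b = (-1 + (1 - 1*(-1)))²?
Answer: -2110900/3 ≈ -7.0363e+5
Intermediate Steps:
b = ⅓ (b = (-1 + (1 - 1*(-1)))²/3 = (-1 + (1 + 1))²/3 = (-1 + 2)²/3 = (⅓)*1² = (⅓)*1 = ⅓ ≈ 0.33333)
l = -5/3 (l = -5*⅓ = -5/3 ≈ -1.6667)
F(a) = 1/(424/3 + a) (F(a) = 1/((a - 1*(-143)) - 5/3) = 1/((a + 143) - 5/3) = 1/((143 + a) - 5/3) = 1/(424/3 + a))
42218/F(-158) = 42218/((3/(424 + 3*(-158)))) = 42218/((3/(424 - 474))) = 42218/((3/(-50))) = 42218/((3*(-1/50))) = 42218/(-3/50) = 42218*(-50/3) = -2110900/3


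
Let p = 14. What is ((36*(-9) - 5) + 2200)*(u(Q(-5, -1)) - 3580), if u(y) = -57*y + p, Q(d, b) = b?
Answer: -6565339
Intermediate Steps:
u(y) = 14 - 57*y (u(y) = -57*y + 14 = 14 - 57*y)
((36*(-9) - 5) + 2200)*(u(Q(-5, -1)) - 3580) = ((36*(-9) - 5) + 2200)*((14 - 57*(-1)) - 3580) = ((-324 - 5) + 2200)*((14 + 57) - 3580) = (-329 + 2200)*(71 - 3580) = 1871*(-3509) = -6565339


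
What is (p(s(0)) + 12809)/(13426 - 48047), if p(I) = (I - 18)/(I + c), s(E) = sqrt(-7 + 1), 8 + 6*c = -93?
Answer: -133442477/360646957 - 42*I*sqrt(6)/360646957 ≈ -0.37001 - 2.8526e-7*I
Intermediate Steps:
c = -101/6 (c = -4/3 + (1/6)*(-93) = -4/3 - 31/2 = -101/6 ≈ -16.833)
s(E) = I*sqrt(6) (s(E) = sqrt(-6) = I*sqrt(6))
p(I) = (-18 + I)/(-101/6 + I) (p(I) = (I - 18)/(I - 101/6) = (-18 + I)/(-101/6 + I))
(p(s(0)) + 12809)/(13426 - 48047) = (6*(-18 + I*sqrt(6))/(-101 + 6*(I*sqrt(6))) + 12809)/(13426 - 48047) = (6*(-18 + I*sqrt(6))/(-101 + 6*I*sqrt(6)) + 12809)/(-34621) = (12809 + 6*(-18 + I*sqrt(6))/(-101 + 6*I*sqrt(6)))*(-1/34621) = -12809/34621 - 6*(-18 + I*sqrt(6))/(34621*(-101 + 6*I*sqrt(6)))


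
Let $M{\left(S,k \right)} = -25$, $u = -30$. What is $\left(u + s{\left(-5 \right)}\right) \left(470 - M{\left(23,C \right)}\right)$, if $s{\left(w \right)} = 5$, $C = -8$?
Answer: $-12375$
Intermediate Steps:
$\left(u + s{\left(-5 \right)}\right) \left(470 - M{\left(23,C \right)}\right) = \left(-30 + 5\right) \left(470 - -25\right) = - 25 \left(470 + 25\right) = \left(-25\right) 495 = -12375$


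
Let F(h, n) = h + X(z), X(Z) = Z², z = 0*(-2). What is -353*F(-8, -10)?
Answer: 2824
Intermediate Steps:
z = 0
F(h, n) = h (F(h, n) = h + 0² = h + 0 = h)
-353*F(-8, -10) = -353*(-8) = 2824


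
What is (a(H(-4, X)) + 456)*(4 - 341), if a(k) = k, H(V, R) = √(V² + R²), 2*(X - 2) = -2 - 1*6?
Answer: -153672 - 674*√5 ≈ -1.5518e+5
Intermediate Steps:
X = -2 (X = 2 + (-2 - 1*6)/2 = 2 + (-2 - 6)/2 = 2 + (½)*(-8) = 2 - 4 = -2)
H(V, R) = √(R² + V²)
(a(H(-4, X)) + 456)*(4 - 341) = (√((-2)² + (-4)²) + 456)*(4 - 341) = (√(4 + 16) + 456)*(-337) = (√20 + 456)*(-337) = (2*√5 + 456)*(-337) = (456 + 2*√5)*(-337) = -153672 - 674*√5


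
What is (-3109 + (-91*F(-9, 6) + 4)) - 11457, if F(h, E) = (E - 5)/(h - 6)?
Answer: -218339/15 ≈ -14556.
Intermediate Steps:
F(h, E) = (-5 + E)/(-6 + h)
(-3109 + (-91*F(-9, 6) + 4)) - 11457 = (-3109 + (-91*(-5 + 6)/(-6 - 9) + 4)) - 11457 = (-3109 + (-91/(-15) + 4)) - 11457 = (-3109 + (-(-91)/15 + 4)) - 11457 = (-3109 + (-91*(-1/15) + 4)) - 11457 = (-3109 + (91/15 + 4)) - 11457 = (-3109 + 151/15) - 11457 = -46484/15 - 11457 = -218339/15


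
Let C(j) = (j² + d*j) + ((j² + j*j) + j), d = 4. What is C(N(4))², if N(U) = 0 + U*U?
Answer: 719104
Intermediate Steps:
N(U) = U² (N(U) = 0 + U² = U²)
C(j) = 3*j² + 5*j (C(j) = (j² + 4*j) + ((j² + j*j) + j) = (j² + 4*j) + ((j² + j²) + j) = (j² + 4*j) + (2*j² + j) = (j² + 4*j) + (j + 2*j²) = 3*j² + 5*j)
C(N(4))² = (4²*(5 + 3*4²))² = (16*(5 + 3*16))² = (16*(5 + 48))² = (16*53)² = 848² = 719104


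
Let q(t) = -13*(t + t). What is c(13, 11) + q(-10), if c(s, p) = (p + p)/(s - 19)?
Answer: 769/3 ≈ 256.33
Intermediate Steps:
c(s, p) = 2*p/(-19 + s) (c(s, p) = (2*p)/(-19 + s) = 2*p/(-19 + s))
q(t) = -26*t
c(13, 11) + q(-10) = 2*11/(-19 + 13) - 26*(-10) = 2*11/(-6) + 260 = 2*11*(-1/6) + 260 = -11/3 + 260 = 769/3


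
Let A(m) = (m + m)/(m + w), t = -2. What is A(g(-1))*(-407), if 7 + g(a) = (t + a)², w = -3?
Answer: 1628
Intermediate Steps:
g(a) = -7 + (-2 + a)²
A(m) = 2*m/(-3 + m) (A(m) = (m + m)/(m - 3) = (2*m)/(-3 + m) = 2*m/(-3 + m))
A(g(-1))*(-407) = (2*(-7 + (-2 - 1)²)/(-3 + (-7 + (-2 - 1)²)))*(-407) = (2*(-7 + (-3)²)/(-3 + (-7 + (-3)²)))*(-407) = (2*(-7 + 9)/(-3 + (-7 + 9)))*(-407) = (2*2/(-3 + 2))*(-407) = (2*2/(-1))*(-407) = (2*2*(-1))*(-407) = -4*(-407) = 1628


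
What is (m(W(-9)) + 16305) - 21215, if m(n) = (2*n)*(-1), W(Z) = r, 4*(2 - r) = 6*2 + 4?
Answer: -4906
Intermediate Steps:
r = -2 (r = 2 - (6*2 + 4)/4 = 2 - (12 + 4)/4 = 2 - ¼*16 = 2 - 4 = -2)
W(Z) = -2
m(n) = -2*n
(m(W(-9)) + 16305) - 21215 = (-2*(-2) + 16305) - 21215 = (4 + 16305) - 21215 = 16309 - 21215 = -4906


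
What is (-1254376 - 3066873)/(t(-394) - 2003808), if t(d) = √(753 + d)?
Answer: 8658953316192/4015246500505 + 4321249*√359/4015246500505 ≈ 2.1565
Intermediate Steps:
(-1254376 - 3066873)/(t(-394) - 2003808) = (-1254376 - 3066873)/(√(753 - 394) - 2003808) = -4321249/(√359 - 2003808) = -4321249/(-2003808 + √359)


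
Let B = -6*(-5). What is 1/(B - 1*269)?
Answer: -1/239 ≈ -0.0041841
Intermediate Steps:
B = 30
1/(B - 1*269) = 1/(30 - 1*269) = 1/(30 - 269) = 1/(-239) = -1/239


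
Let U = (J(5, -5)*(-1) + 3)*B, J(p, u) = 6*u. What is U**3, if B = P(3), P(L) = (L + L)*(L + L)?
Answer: 1676676672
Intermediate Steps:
P(L) = 4*L**2 (P(L) = (2*L)*(2*L) = 4*L**2)
B = 36 (B = 4*3**2 = 4*9 = 36)
U = 1188 (U = ((6*(-5))*(-1) + 3)*36 = (-30*(-1) + 3)*36 = (30 + 3)*36 = 33*36 = 1188)
U**3 = 1188**3 = 1676676672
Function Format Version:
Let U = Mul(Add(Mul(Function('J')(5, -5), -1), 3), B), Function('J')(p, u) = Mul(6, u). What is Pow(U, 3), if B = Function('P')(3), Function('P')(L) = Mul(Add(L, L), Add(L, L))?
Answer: 1676676672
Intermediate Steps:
Function('P')(L) = Mul(4, Pow(L, 2)) (Function('P')(L) = Mul(Mul(2, L), Mul(2, L)) = Mul(4, Pow(L, 2)))
B = 36 (B = Mul(4, Pow(3, 2)) = Mul(4, 9) = 36)
U = 1188 (U = Mul(Add(Mul(Mul(6, -5), -1), 3), 36) = Mul(Add(Mul(-30, -1), 3), 36) = Mul(Add(30, 3), 36) = Mul(33, 36) = 1188)
Pow(U, 3) = Pow(1188, 3) = 1676676672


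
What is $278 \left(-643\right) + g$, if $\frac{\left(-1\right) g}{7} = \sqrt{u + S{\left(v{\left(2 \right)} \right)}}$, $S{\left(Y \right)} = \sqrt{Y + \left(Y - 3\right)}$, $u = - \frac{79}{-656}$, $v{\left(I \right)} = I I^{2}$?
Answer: $-178754 - \frac{7 \sqrt{3239 + 26896 \sqrt{13}}}{164} \approx -1.7877 \cdot 10^{5}$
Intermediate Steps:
$v{\left(I \right)} = I^{3}$
$u = \frac{79}{656}$ ($u = \left(-79\right) \left(- \frac{1}{656}\right) = \frac{79}{656} \approx 0.12043$)
$S{\left(Y \right)} = \sqrt{-3 + 2 Y}$ ($S{\left(Y \right)} = \sqrt{Y + \left(-3 + Y\right)} = \sqrt{-3 + 2 Y}$)
$g = - 7 \sqrt{\frac{79}{656} + \sqrt{13}}$ ($g = - 7 \sqrt{\frac{79}{656} + \sqrt{-3 + 2 \cdot 2^{3}}} = - 7 \sqrt{\frac{79}{656} + \sqrt{-3 + 2 \cdot 8}} = - 7 \sqrt{\frac{79}{656} + \sqrt{-3 + 16}} = - 7 \sqrt{\frac{79}{656} + \sqrt{13}} \approx -13.512$)
$278 \left(-643\right) + g = 278 \left(-643\right) - \frac{7 \sqrt{3239 + 26896 \sqrt{13}}}{164} = -178754 - \frac{7 \sqrt{3239 + 26896 \sqrt{13}}}{164}$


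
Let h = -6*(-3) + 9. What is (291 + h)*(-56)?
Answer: -17808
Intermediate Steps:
h = 27 (h = 18 + 9 = 27)
(291 + h)*(-56) = (291 + 27)*(-56) = 318*(-56) = -17808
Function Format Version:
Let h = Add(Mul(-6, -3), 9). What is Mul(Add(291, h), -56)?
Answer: -17808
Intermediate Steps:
h = 27 (h = Add(18, 9) = 27)
Mul(Add(291, h), -56) = Mul(Add(291, 27), -56) = Mul(318, -56) = -17808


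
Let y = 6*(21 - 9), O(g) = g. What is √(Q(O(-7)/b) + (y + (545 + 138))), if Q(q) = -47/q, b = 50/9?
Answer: √349405/21 ≈ 28.148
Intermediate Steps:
b = 50/9 (b = 50*(⅑) = 50/9 ≈ 5.5556)
y = 72 (y = 6*12 = 72)
√(Q(O(-7)/b) + (y + (545 + 138))) = √(-47/((-7/50/9)) + (72 + (545 + 138))) = √(-47/((-7*9/50)) + (72 + 683)) = √(-47/(-63/50) + 755) = √(-47*(-50/63) + 755) = √(2350/63 + 755) = √(49915/63) = √349405/21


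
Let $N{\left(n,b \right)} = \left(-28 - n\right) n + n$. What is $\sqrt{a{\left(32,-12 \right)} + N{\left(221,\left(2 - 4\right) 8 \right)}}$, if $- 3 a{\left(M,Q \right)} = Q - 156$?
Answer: $4 i \sqrt{3422} \approx 233.99 i$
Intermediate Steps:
$a{\left(M,Q \right)} = 52 - \frac{Q}{3}$ ($a{\left(M,Q \right)} = - \frac{Q - 156}{3} = - \frac{-156 + Q}{3} = 52 - \frac{Q}{3}$)
$N{\left(n,b \right)} = n + n \left(-28 - n\right)$ ($N{\left(n,b \right)} = n \left(-28 - n\right) + n = n + n \left(-28 - n\right)$)
$\sqrt{a{\left(32,-12 \right)} + N{\left(221,\left(2 - 4\right) 8 \right)}} = \sqrt{\left(52 - -4\right) - 221 \left(27 + 221\right)} = \sqrt{\left(52 + 4\right) - 221 \cdot 248} = \sqrt{56 - 54808} = \sqrt{-54752} = 4 i \sqrt{3422}$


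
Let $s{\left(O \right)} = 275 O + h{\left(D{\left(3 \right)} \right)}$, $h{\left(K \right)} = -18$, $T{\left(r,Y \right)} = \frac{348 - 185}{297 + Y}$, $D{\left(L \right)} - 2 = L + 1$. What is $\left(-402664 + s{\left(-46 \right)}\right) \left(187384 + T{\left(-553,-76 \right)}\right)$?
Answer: $- \frac{17199739997964}{221} \approx -7.7827 \cdot 10^{10}$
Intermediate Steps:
$D{\left(L \right)} = 3 + L$ ($D{\left(L \right)} = 2 + \left(L + 1\right) = 2 + \left(1 + L\right) = 3 + L$)
$T{\left(r,Y \right)} = \frac{163}{297 + Y}$
$s{\left(O \right)} = -18 + 275 O$ ($s{\left(O \right)} = 275 O - 18 = -18 + 275 O$)
$\left(-402664 + s{\left(-46 \right)}\right) \left(187384 + T{\left(-553,-76 \right)}\right) = \left(-402664 + \left(-18 + 275 \left(-46\right)\right)\right) \left(187384 + \frac{163}{297 - 76}\right) = \left(-402664 - 12668\right) \left(187384 + \frac{163}{221}\right) = \left(-402664 - 12668\right) \left(187384 + 163 \cdot \frac{1}{221}\right) = - 415332 \left(187384 + \frac{163}{221}\right) = \left(-415332\right) \frac{41412027}{221} = - \frac{17199739997964}{221}$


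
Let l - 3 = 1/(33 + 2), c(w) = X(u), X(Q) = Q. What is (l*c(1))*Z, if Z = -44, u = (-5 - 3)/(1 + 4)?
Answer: 37312/175 ≈ 213.21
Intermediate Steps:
u = -8/5 ≈ -1.6000
c(w) = -8/5
l = 106/35 (l = 3 + 1/(33 + 2) = 3 + 1/35 = 106/35 ≈ 3.0286)
(l*c(1))*Z = ((106/35)*(-8/5))*(-44) = -848/175*(-44) = 37312/175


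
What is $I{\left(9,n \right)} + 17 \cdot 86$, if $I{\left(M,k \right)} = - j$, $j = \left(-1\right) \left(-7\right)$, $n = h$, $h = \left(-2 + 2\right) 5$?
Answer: $1455$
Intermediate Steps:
$h = 0$ ($h = 0 \cdot 5 = 0$)
$n = 0$
$j = 7$
$I{\left(M,k \right)} = -7$ ($I{\left(M,k \right)} = \left(-1\right) 7 = -7$)
$I{\left(9,n \right)} + 17 \cdot 86 = -7 + 17 \cdot 86 = -7 + 1462 = 1455$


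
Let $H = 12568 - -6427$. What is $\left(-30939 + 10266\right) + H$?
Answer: $-1678$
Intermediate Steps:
$H = 18995$ ($H = 12568 + 6427 = 18995$)
$\left(-30939 + 10266\right) + H = \left(-30939 + 10266\right) + 18995 = -20673 + 18995 = -1678$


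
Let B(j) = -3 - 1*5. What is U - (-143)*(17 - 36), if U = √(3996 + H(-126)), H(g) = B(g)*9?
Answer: -2717 + 6*√109 ≈ -2654.4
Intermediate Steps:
B(j) = -8 (B(j) = -3 - 5 = -8)
H(g) = -72 (H(g) = -8*9 = -72)
U = 6*√109 (U = √(3996 - 72) = √3924 = 6*√109 ≈ 62.642)
U - (-143)*(17 - 36) = 6*√109 - (-143)*(17 - 36) = 6*√109 - (-143)*(-19) = 6*√109 - 1*2717 = 6*√109 - 2717 = -2717 + 6*√109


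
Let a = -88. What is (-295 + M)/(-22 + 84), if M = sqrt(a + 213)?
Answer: -295/62 + 5*sqrt(5)/62 ≈ -4.5777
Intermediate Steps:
M = 5*sqrt(5) (M = sqrt(-88 + 213) = sqrt(125) = 5*sqrt(5) ≈ 11.180)
(-295 + M)/(-22 + 84) = (-295 + 5*sqrt(5))/(-22 + 84) = (-295 + 5*sqrt(5))/62 = (-295 + 5*sqrt(5))*(1/62) = -295/62 + 5*sqrt(5)/62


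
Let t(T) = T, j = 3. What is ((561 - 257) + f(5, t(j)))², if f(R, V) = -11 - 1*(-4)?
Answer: 88209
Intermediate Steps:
f(R, V) = -7 (f(R, V) = -11 + 4 = -7)
((561 - 257) + f(5, t(j)))² = ((561 - 257) - 7)² = (304 - 7)² = 297² = 88209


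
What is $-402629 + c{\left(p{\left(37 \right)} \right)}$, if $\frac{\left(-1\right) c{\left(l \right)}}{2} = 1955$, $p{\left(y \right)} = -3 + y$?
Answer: $-406539$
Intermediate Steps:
$c{\left(l \right)} = -3910$ ($c{\left(l \right)} = \left(-2\right) 1955 = -3910$)
$-402629 + c{\left(p{\left(37 \right)} \right)} = -402629 - 3910 = -406539$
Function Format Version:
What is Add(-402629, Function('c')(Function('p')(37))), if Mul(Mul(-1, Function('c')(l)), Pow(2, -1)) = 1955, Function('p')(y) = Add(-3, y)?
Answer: -406539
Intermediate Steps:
Function('c')(l) = -3910 (Function('c')(l) = Mul(-2, 1955) = -3910)
Add(-402629, Function('c')(Function('p')(37))) = Add(-402629, -3910) = -406539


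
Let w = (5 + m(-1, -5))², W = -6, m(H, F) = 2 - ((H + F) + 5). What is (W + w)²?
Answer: 3364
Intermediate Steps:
m(H, F) = -3 - F - H (m(H, F) = 2 - ((F + H) + 5) = 2 - (5 + F + H) = 2 + (-5 - F - H) = -3 - F - H)
w = 64 (w = (5 + (-3 - 1*(-5) - 1*(-1)))² = (5 + (-3 + 5 + 1))² = (5 + 3)² = 8² = 64)
(W + w)² = (-6 + 64)² = 58² = 3364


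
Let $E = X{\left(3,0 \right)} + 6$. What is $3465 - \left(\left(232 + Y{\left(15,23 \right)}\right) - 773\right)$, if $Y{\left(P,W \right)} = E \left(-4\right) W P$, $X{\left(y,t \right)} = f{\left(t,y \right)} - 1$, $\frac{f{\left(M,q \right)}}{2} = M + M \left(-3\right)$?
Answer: $10906$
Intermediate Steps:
$f{\left(M,q \right)} = - 4 M$ ($f{\left(M,q \right)} = 2 \left(M + M \left(-3\right)\right) = 2 \left(M - 3 M\right) = 2 \left(- 2 M\right) = - 4 M$)
$X{\left(y,t \right)} = -1 - 4 t$ ($X{\left(y,t \right)} = - 4 t - 1 = -1 - 4 t$)
$E = 5$ ($E = \left(-1 - 0\right) + 6 = \left(-1 + 0\right) + 6 = -1 + 6 = 5$)
$Y{\left(P,W \right)} = - 20 P W$ ($Y{\left(P,W \right)} = 5 \left(-4\right) W P = - 20 W P = - 20 P W$)
$3465 - \left(\left(232 + Y{\left(15,23 \right)}\right) - 773\right) = 3465 - \left(\left(232 - 300 \cdot 23\right) - 773\right) = 3465 - \left(\left(232 - 6900\right) - 773\right) = 3465 - \left(-6668 - 773\right) = 3465 - -7441 = 3465 + 7441 = 10906$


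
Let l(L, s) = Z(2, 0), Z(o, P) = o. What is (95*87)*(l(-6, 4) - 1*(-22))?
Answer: 198360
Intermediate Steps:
l(L, s) = 2
(95*87)*(l(-6, 4) - 1*(-22)) = (95*87)*(2 - 1*(-22)) = 8265*(2 + 22) = 8265*24 = 198360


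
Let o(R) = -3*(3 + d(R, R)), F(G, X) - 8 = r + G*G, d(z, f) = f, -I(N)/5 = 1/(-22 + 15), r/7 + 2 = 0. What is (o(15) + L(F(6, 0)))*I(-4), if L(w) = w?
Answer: -120/7 ≈ -17.143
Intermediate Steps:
r = -14 (r = -14 + 7*0 = -14 + 0 = -14)
I(N) = 5/7 (I(N) = -5/(-22 + 15) = -5/(-7) = -5*(-⅐) = 5/7)
F(G, X) = -6 + G² (F(G, X) = 8 + (-14 + G*G) = 8 + (-14 + G²) = -6 + G²)
o(R) = -9 - 3*R (o(R) = -3*(3 + R) = -9 - 3*R)
(o(15) + L(F(6, 0)))*I(-4) = ((-9 - 3*15) + (-6 + 6²))*(5/7) = ((-9 - 45) + (-6 + 36))*(5/7) = (-54 + 30)*(5/7) = -24*5/7 = -120/7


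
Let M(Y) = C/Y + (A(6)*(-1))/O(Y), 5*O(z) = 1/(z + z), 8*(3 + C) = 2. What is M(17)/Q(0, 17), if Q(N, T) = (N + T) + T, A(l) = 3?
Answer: -34691/2312 ≈ -15.005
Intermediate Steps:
C = -11/4 (C = -3 + (⅛)*2 = -3 + ¼ = -11/4 ≈ -2.7500)
Q(N, T) = N + 2*T
O(z) = 1/(10*z) (O(z) = 1/(5*(z + z)) = 1/(5*((2*z))) = (1/(2*z))/5 = 1/(10*z))
M(Y) = -30*Y - 11/(4*Y) (M(Y) = -11/(4*Y) + (3*(-1))/((1/(10*Y))) = -11/(4*Y) - 30*Y = -30*Y - 11/(4*Y))
M(17)/Q(0, 17) = (-30*17 - 11/4/17)/(0 + 2*17) = (-510 - 11/4*1/17)/(0 + 34) = (-510 - 11/68)/34 = -34691/68*1/34 = -34691/2312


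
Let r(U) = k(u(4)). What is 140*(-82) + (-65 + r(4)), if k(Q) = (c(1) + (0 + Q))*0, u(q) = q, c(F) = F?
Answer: -11545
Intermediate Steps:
k(Q) = 0 (k(Q) = (1 + (0 + Q))*0 = (1 + Q)*0 = 0)
r(U) = 0
140*(-82) + (-65 + r(4)) = 140*(-82) + (-65 + 0) = -11480 - 65 = -11545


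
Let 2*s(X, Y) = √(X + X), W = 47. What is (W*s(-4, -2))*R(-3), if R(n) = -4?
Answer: -188*I*√2 ≈ -265.87*I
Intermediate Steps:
s(X, Y) = √2*√X/2 (s(X, Y) = √(X + X)/2 = √(2*X)/2 = (√2*√X)/2 = √2*√X/2)
(W*s(-4, -2))*R(-3) = (47*(√2*√(-4)/2))*(-4) = (47*(√2*(2*I)/2))*(-4) = (47*(I*√2))*(-4) = (47*I*√2)*(-4) = -188*I*√2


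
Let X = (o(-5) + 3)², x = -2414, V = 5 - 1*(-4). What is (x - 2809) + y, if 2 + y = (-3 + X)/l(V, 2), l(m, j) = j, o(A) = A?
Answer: -10449/2 ≈ -5224.5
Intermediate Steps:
V = 9 (V = 5 + 4 = 9)
X = 4 (X = (-5 + 3)² = (-2)² = 4)
y = -3/2 (y = -2 + (-3 + 4)/2 = -2 + (½)*1 = -2 + ½ = -3/2 ≈ -1.5000)
(x - 2809) + y = (-2414 - 2809) - 3/2 = -5223 - 3/2 = -10449/2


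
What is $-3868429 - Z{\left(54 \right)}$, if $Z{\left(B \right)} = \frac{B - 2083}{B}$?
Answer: $- \frac{208893137}{54} \approx -3.8684 \cdot 10^{6}$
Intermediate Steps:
$Z{\left(B \right)} = \frac{-2083 + B}{B}$
$-3868429 - Z{\left(54 \right)} = -3868429 - \frac{-2083 + 54}{54} = -3868429 - \frac{1}{54} \left(-2029\right) = -3868429 - - \frac{2029}{54} = -3868429 + \frac{2029}{54} = - \frac{208893137}{54}$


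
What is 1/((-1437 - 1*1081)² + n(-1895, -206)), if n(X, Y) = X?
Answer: 1/6338429 ≈ 1.5777e-7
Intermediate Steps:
1/((-1437 - 1*1081)² + n(-1895, -206)) = 1/((-1437 - 1*1081)² - 1895) = 1/((-1437 - 1081)² - 1895) = 1/((-2518)² - 1895) = 1/(6340324 - 1895) = 1/6338429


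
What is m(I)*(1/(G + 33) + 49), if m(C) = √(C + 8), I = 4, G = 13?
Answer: 2255*√3/23 ≈ 169.82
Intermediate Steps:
m(C) = √(8 + C)
m(I)*(1/(G + 33) + 49) = √(8 + 4)*(1/(13 + 33) + 49) = √12*(1/46 + 49) = (2*√3)*(1/46 + 49) = (2*√3)*(2255/46) = 2255*√3/23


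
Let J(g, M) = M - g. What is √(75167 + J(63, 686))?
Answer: √75790 ≈ 275.30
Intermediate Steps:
√(75167 + J(63, 686)) = √(75167 + (686 - 1*63)) = √(75167 + (686 - 63)) = √(75167 + 623) = √75790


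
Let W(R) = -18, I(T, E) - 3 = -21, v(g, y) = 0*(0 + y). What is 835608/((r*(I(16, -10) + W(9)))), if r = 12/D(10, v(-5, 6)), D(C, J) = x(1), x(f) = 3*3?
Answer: -34817/2 ≈ -17409.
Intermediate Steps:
x(f) = 9
v(g, y) = 0 (v(g, y) = 0*y = 0)
D(C, J) = 9
I(T, E) = -18 (I(T, E) = 3 - 21 = -18)
r = 4/3 (r = 12/9 = 12*(⅑) = 4/3 ≈ 1.3333)
835608/((r*(I(16, -10) + W(9)))) = 835608/((4*(-18 - 18)/3)) = 835608/(((4/3)*(-36))) = 835608/(-48) = 835608*(-1/48) = -34817/2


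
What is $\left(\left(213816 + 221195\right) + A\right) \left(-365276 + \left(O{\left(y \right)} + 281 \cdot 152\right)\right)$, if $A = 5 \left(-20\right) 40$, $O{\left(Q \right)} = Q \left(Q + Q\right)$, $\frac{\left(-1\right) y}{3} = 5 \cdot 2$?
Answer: $-138252812404$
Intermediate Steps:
$y = -30$ ($y = - 3 \cdot 5 \cdot 2 = \left(-3\right) 10 = -30$)
$O{\left(Q \right)} = 2 Q^{2}$ ($O{\left(Q \right)} = Q 2 Q = 2 Q^{2}$)
$A = -4000$ ($A = \left(-100\right) 40 = -4000$)
$\left(\left(213816 + 221195\right) + A\right) \left(-365276 + \left(O{\left(y \right)} + 281 \cdot 152\right)\right) = \left(\left(213816 + 221195\right) - 4000\right) \left(-365276 + \left(2 \left(-30\right)^{2} + 281 \cdot 152\right)\right) = \left(435011 - 4000\right) \left(-365276 + \left(2 \cdot 900 + 42712\right)\right) = 431011 \left(-365276 + \left(1800 + 42712\right)\right) = 431011 \left(-365276 + 44512\right) = 431011 \left(-320764\right) = -138252812404$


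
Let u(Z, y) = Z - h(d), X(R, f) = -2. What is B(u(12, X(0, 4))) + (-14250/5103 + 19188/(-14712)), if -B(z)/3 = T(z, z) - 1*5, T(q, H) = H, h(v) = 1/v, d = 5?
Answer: -255430447/10427130 ≈ -24.497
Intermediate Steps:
u(Z, y) = -⅕ + Z (u(Z, y) = Z - 1/5 = Z - 1*⅕ = Z - ⅕ = -⅕ + Z)
B(z) = 15 - 3*z (B(z) = -3*(z - 1*5) = -3*(z - 5) = -3*(-5 + z) = 15 - 3*z)
B(u(12, X(0, 4))) + (-14250/5103 + 19188/(-14712)) = (15 - 3*(-⅕ + 12)) + (-14250/5103 + 19188/(-14712)) = (15 - 3*59/5) + (-14250*1/5103 + 19188*(-1/14712)) = (15 - 177/5) + (-4750/1701 - 1599/1226) = -102/5 - 8543399/2085426 = -255430447/10427130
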